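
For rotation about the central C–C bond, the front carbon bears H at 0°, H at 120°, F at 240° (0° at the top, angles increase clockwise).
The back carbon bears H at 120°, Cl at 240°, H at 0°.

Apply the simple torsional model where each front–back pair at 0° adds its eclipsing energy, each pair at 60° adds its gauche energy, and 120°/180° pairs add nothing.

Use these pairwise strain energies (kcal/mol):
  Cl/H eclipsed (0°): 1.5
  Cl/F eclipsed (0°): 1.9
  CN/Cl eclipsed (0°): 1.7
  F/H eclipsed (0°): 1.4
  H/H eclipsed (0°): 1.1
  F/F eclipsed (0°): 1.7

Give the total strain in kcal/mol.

This conformer (eclipsed): H(0°)/H(0°) eclipsed 1.1; H(120°)/H(120°) eclipsed 1.1; F(240°)/Cl(240°) eclipsed 1.9 → 4.1 kcal/mol.

4.1 kcal/mol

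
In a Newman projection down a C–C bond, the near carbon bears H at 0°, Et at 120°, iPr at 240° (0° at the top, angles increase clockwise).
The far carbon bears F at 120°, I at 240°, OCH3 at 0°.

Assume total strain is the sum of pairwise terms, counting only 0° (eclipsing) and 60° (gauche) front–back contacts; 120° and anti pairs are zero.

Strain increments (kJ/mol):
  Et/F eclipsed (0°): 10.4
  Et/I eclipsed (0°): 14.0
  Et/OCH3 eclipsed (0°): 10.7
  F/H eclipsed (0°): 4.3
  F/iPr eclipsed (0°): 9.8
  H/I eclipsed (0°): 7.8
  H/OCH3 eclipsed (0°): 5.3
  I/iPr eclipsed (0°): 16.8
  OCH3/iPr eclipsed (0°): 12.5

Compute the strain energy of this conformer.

32.5 kJ/mol

This conformer (eclipsed): H–OCH3 eclipsed, Et–F eclipsed, iPr–I eclipsed; 5.3 + 10.4 + 16.8 = 32.5 kJ/mol.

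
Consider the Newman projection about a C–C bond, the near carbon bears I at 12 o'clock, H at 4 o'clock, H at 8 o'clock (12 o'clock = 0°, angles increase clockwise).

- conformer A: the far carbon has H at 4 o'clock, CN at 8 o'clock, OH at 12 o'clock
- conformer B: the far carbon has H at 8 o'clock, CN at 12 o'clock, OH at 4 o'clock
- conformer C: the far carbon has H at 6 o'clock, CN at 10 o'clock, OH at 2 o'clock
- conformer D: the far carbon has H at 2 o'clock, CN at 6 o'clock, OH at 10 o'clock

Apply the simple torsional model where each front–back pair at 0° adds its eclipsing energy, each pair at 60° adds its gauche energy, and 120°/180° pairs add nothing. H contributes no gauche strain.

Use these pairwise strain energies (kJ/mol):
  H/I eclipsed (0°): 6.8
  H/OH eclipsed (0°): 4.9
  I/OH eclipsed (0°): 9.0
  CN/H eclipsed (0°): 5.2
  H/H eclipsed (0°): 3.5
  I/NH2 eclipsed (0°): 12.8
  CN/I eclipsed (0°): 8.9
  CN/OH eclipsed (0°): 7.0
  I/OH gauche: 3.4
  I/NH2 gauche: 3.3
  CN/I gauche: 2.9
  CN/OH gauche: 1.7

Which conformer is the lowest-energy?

D

A (eclipsed): I(0°)/OH(0°) eclipsed 9.0; H(120°)/H(120°) eclipsed 3.5; H(240°)/CN(240°) eclipsed 5.2 → 17.7 kJ/mol.
B (eclipsed): I(0°)/CN(0°) eclipsed 8.9; H(120°)/OH(120°) eclipsed 4.9; H(240°)/H(240°) eclipsed 3.5 → 17.3 kJ/mol.
C (staggered): I(0°)/CN(300°) gauche 2.9; I(0°)/OH(60°) gauche 3.4 → 6.3 kJ/mol.
D (staggered): I(0°)/OH(300°) gauche 3.4 → 3.4 kJ/mol.
D has the lowest total (3.4 kJ/mol).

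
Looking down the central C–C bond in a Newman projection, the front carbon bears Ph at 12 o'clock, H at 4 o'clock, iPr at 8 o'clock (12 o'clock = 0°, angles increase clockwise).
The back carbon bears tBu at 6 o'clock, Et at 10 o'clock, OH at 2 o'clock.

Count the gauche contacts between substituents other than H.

4

Non-H gauche pairs: Ph(0°)/Et(300°); Ph(0°)/OH(60°); iPr(240°)/tBu(180°); iPr(240°)/Et(300°) — 4 interactions.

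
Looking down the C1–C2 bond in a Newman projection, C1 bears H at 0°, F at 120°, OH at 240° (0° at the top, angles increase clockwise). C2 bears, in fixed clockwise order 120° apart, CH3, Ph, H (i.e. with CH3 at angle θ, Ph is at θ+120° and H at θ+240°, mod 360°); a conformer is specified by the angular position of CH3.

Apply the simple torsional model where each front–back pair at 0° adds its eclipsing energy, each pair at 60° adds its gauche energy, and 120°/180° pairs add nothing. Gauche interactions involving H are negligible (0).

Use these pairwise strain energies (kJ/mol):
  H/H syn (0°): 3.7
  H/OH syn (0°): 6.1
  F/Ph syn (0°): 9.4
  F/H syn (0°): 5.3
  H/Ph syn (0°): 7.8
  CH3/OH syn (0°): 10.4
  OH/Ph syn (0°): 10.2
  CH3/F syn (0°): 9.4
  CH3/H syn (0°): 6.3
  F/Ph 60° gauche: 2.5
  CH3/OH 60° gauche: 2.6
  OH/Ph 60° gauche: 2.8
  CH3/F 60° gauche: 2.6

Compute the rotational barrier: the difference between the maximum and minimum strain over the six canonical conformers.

CH3 at 0° (eclipsed): H–CH3 eclipsed, F–Ph eclipsed, OH–H eclipsed; 6.3 + 9.4 + 6.1 = 21.8 kJ/mol.
CH3 at 60° (staggered): F–CH3 gauche, F–Ph gauche, OH–Ph gauche; 2.6 + 2.5 + 2.8 = 7.9 kJ/mol.
CH3 at 120° (eclipsed): H–H eclipsed, F–CH3 eclipsed, OH–Ph eclipsed; 3.7 + 9.4 + 10.2 = 23.3 kJ/mol.
CH3 at 180° (staggered): F–CH3 gauche, OH–CH3 gauche, OH–Ph gauche; 2.6 + 2.6 + 2.8 = 8.0 kJ/mol.
CH3 at 240° (eclipsed): H–Ph eclipsed, F–H eclipsed, OH–CH3 eclipsed; 7.8 + 5.3 + 10.4 = 23.5 kJ/mol.
CH3 at 300° (staggered): F–Ph gauche, OH–CH3 gauche; 2.5 + 2.6 = 5.1 kJ/mol.
Max at 240° (23.5 kJ/mol), min at 300° (5.1 kJ/mol); barrier = 18.4 kJ/mol.

18.4 kJ/mol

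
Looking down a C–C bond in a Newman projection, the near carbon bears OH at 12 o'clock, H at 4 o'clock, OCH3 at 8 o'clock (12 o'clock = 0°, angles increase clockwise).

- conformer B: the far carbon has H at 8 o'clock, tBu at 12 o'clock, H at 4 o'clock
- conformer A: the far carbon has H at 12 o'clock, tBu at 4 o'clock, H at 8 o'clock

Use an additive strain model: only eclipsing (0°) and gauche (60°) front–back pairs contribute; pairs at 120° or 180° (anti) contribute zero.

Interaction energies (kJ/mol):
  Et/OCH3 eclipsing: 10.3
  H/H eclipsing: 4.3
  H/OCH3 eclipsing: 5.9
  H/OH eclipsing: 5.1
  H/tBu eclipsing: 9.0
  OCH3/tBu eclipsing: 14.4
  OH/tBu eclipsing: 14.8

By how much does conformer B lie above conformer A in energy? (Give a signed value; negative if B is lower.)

B (eclipsed): OH–tBu eclipsed, H–H eclipsed, OCH3–H eclipsed; 14.8 + 4.3 + 5.9 = 25.0 kJ/mol.
A (eclipsed): OH–H eclipsed, H–tBu eclipsed, OCH3–H eclipsed; 5.1 + 9.0 + 5.9 = 20.0 kJ/mol.
E(B) − E(A) = 25.0 − 20.0 = +5.0 kJ/mol.

+5.0 kJ/mol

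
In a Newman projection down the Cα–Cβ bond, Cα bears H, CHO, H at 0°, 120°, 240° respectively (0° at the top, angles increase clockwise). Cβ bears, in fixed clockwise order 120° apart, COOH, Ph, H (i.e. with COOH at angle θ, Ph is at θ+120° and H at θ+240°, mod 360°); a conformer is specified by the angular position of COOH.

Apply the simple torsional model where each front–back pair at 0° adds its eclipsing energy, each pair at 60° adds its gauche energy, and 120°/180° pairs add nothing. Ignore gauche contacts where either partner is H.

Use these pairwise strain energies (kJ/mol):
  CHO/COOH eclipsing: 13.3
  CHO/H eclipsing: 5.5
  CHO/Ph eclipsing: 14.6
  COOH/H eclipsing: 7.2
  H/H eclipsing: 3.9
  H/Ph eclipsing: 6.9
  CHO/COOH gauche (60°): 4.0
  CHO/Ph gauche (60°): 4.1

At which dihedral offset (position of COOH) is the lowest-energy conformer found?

180°

COOH at 0° (eclipsed): H(0°)/COOH(0°) eclipsed 7.2; CHO(120°)/Ph(120°) eclipsed 14.6; H(240°)/H(240°) eclipsed 3.9 → 25.7 kJ/mol.
COOH at 60° (staggered): CHO(120°)/COOH(60°) gauche 4.0; CHO(120°)/Ph(180°) gauche 4.1 → 8.1 kJ/mol.
COOH at 120° (eclipsed): H(0°)/H(0°) eclipsed 3.9; CHO(120°)/COOH(120°) eclipsed 13.3; H(240°)/Ph(240°) eclipsed 6.9 → 24.1 kJ/mol.
COOH at 180° (staggered): CHO(120°)/COOH(180°) gauche 4.0 → 4.0 kJ/mol.
COOH at 240° (eclipsed): H(0°)/Ph(0°) eclipsed 6.9; CHO(120°)/H(120°) eclipsed 5.5; H(240°)/COOH(240°) eclipsed 7.2 → 19.6 kJ/mol.
COOH at 300° (staggered): CHO(120°)/Ph(60°) gauche 4.1 → 4.1 kJ/mol.
The minimum (4.0 kJ/mol) occurs with COOH at 180°.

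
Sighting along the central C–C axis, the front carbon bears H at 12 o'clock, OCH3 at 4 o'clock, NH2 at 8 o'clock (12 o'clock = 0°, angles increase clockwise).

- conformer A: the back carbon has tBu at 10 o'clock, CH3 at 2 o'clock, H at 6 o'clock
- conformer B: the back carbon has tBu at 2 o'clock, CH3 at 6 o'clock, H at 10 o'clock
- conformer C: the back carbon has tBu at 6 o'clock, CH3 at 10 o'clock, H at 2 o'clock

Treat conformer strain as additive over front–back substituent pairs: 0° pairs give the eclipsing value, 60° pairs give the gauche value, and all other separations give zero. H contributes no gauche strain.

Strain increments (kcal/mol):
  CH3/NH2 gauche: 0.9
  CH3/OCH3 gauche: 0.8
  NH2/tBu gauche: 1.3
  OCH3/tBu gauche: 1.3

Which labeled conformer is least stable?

C

A (staggered): OCH3(120°)/CH3(60°) gauche 0.8; NH2(240°)/tBu(300°) gauche 1.3 → 2.1 kcal/mol.
B (staggered): OCH3(120°)/tBu(60°) gauche 1.3; OCH3(120°)/CH3(180°) gauche 0.8; NH2(240°)/CH3(180°) gauche 0.9 → 3.0 kcal/mol.
C (staggered): OCH3(120°)/tBu(180°) gauche 1.3; NH2(240°)/tBu(180°) gauche 1.3; NH2(240°)/CH3(300°) gauche 0.9 → 3.5 kcal/mol.
C has the highest total (3.5 kcal/mol).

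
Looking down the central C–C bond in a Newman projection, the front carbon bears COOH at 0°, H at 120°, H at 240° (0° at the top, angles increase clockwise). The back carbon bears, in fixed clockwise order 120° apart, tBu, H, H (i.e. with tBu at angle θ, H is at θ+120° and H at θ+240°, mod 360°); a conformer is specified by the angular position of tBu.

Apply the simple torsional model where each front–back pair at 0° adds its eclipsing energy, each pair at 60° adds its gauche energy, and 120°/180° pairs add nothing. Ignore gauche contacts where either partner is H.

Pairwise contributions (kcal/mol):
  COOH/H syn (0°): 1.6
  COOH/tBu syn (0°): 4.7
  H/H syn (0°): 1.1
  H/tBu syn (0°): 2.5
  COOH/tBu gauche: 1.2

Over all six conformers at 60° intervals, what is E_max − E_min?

6.9 kcal/mol

tBu at 0° (eclipsed): COOH–tBu eclipsed, H–H eclipsed, H–H eclipsed; 4.7 + 1.1 + 1.1 = 6.9 kcal/mol.
tBu at 60° (staggered): COOH–tBu gauche; 1.2 = 1.2 kcal/mol.
tBu at 120° (eclipsed): COOH–H eclipsed, H–tBu eclipsed, H–H eclipsed; 1.6 + 2.5 + 1.1 = 5.2 kcal/mol.
tBu at 180° (staggered): no non-H gauche contacts → 0.0 kcal/mol.
tBu at 240° (eclipsed): COOH–H eclipsed, H–H eclipsed, H–tBu eclipsed; 1.6 + 1.1 + 2.5 = 5.2 kcal/mol.
tBu at 300° (staggered): COOH–tBu gauche; 1.2 = 1.2 kcal/mol.
Max at 0° (6.9 kcal/mol), min at 180° (0.0 kcal/mol); barrier = 6.9 kcal/mol.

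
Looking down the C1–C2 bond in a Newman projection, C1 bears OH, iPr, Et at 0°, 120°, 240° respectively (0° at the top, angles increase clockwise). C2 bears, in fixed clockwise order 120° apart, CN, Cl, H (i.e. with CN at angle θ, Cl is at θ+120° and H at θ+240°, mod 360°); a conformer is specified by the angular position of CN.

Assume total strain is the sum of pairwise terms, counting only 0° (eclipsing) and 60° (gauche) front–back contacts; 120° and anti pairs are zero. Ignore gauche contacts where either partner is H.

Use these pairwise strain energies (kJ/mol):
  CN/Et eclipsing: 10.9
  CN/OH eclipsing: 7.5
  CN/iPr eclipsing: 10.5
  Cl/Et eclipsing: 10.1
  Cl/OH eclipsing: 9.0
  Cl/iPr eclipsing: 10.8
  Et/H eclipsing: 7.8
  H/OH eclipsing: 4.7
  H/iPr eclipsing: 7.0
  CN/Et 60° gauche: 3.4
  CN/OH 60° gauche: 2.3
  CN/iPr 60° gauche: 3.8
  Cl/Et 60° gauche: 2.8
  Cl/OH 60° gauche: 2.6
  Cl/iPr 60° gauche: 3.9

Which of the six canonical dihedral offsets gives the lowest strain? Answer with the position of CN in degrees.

CN at 0° (eclipsed): OH(0°)/CN(0°) eclipsed 7.5; iPr(120°)/Cl(120°) eclipsed 10.8; Et(240°)/H(240°) eclipsed 7.8 → 26.1 kJ/mol.
CN at 60° (staggered): OH(0°)/CN(60°) gauche 2.3; iPr(120°)/CN(60°) gauche 3.8; iPr(120°)/Cl(180°) gauche 3.9; Et(240°)/Cl(180°) gauche 2.8 → 12.8 kJ/mol.
CN at 120° (eclipsed): OH(0°)/H(0°) eclipsed 4.7; iPr(120°)/CN(120°) eclipsed 10.5; Et(240°)/Cl(240°) eclipsed 10.1 → 25.3 kJ/mol.
CN at 180° (staggered): OH(0°)/Cl(300°) gauche 2.6; iPr(120°)/CN(180°) gauche 3.8; Et(240°)/CN(180°) gauche 3.4; Et(240°)/Cl(300°) gauche 2.8 → 12.6 kJ/mol.
CN at 240° (eclipsed): OH(0°)/Cl(0°) eclipsed 9.0; iPr(120°)/H(120°) eclipsed 7.0; Et(240°)/CN(240°) eclipsed 10.9 → 26.9 kJ/mol.
CN at 300° (staggered): OH(0°)/CN(300°) gauche 2.3; OH(0°)/Cl(60°) gauche 2.6; iPr(120°)/Cl(60°) gauche 3.9; Et(240°)/CN(300°) gauche 3.4 → 12.2 kJ/mol.
The minimum (12.2 kJ/mol) occurs with CN at 300°.

300°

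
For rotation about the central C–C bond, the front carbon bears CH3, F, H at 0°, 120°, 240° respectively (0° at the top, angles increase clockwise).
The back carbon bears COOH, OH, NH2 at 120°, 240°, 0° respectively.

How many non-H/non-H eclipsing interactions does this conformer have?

2

Non-H eclipsing pairs: CH3(0°)/NH2(0°); F(120°)/COOH(120°) — 2 interactions.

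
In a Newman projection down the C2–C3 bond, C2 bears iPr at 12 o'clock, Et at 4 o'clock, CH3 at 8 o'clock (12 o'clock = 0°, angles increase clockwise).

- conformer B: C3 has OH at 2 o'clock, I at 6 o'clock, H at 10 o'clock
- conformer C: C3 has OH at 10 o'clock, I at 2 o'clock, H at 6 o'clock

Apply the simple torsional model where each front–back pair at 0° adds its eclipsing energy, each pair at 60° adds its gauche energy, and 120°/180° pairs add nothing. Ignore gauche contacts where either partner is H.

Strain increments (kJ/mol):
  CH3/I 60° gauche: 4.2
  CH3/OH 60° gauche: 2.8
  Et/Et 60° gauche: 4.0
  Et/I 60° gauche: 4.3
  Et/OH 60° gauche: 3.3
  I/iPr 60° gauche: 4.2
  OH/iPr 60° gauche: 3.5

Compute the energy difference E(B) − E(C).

+0.5 kJ/mol

B (staggered): iPr(0°)/OH(60°) gauche 3.5; Et(120°)/OH(60°) gauche 3.3; Et(120°)/I(180°) gauche 4.3; CH3(240°)/I(180°) gauche 4.2 → 15.3 kJ/mol.
C (staggered): iPr(0°)/OH(300°) gauche 3.5; iPr(0°)/I(60°) gauche 4.2; Et(120°)/I(60°) gauche 4.3; CH3(240°)/OH(300°) gauche 2.8 → 14.8 kJ/mol.
E(B) − E(C) = 15.3 − 14.8 = +0.5 kJ/mol.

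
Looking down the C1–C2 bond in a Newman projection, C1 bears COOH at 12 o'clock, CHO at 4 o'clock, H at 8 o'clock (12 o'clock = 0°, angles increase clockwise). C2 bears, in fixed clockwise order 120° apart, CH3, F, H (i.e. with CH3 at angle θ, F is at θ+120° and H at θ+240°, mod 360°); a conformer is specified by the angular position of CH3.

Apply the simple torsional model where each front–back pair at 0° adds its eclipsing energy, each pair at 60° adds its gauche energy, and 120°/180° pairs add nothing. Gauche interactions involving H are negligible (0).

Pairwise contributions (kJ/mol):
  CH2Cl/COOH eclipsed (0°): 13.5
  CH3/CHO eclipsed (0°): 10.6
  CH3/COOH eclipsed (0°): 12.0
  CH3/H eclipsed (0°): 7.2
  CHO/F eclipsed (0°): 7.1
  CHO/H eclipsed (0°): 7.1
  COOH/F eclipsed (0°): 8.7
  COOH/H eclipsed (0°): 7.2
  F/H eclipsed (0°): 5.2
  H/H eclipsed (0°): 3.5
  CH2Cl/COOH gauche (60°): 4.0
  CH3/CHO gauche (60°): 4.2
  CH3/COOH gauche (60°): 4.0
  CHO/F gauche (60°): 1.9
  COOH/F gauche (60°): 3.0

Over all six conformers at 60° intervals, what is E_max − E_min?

15.8 kJ/mol

CH3 at 0° (eclipsed): COOH–CH3 eclipsed, CHO–F eclipsed, H–H eclipsed; 12.0 + 7.1 + 3.5 = 22.6 kJ/mol.
CH3 at 60° (staggered): COOH–CH3 gauche, CHO–CH3 gauche, CHO–F gauche; 4.0 + 4.2 + 1.9 = 10.1 kJ/mol.
CH3 at 120° (eclipsed): COOH–H eclipsed, CHO–CH3 eclipsed, H–F eclipsed; 7.2 + 10.6 + 5.2 = 23.0 kJ/mol.
CH3 at 180° (staggered): COOH–F gauche, CHO–CH3 gauche; 3.0 + 4.2 = 7.2 kJ/mol.
CH3 at 240° (eclipsed): COOH–F eclipsed, CHO–H eclipsed, H–CH3 eclipsed; 8.7 + 7.1 + 7.2 = 23.0 kJ/mol.
CH3 at 300° (staggered): COOH–CH3 gauche, COOH–F gauche, CHO–F gauche; 4.0 + 3.0 + 1.9 = 8.9 kJ/mol.
Max at 120° (23.0 kJ/mol), min at 180° (7.2 kJ/mol); barrier = 15.8 kJ/mol.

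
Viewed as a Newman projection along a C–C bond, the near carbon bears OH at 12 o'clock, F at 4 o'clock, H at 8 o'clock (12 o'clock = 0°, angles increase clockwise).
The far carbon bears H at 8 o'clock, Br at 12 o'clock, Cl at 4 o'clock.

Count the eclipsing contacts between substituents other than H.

2

Non-H eclipsing pairs: OH(0°)/Br(0°); F(120°)/Cl(120°) — 2 interactions.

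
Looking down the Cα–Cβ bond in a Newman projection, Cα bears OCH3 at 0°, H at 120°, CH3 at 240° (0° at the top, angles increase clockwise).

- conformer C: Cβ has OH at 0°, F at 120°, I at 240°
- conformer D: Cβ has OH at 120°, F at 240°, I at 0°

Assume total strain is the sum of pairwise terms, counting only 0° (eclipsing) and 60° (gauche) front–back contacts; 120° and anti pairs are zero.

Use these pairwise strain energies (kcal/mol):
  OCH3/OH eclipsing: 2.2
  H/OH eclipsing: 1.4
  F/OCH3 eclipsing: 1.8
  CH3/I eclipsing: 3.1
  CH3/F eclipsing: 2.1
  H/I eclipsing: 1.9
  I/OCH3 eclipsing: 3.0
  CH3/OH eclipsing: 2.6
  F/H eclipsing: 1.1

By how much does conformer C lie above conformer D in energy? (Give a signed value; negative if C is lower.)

C (eclipsed): OCH3(0°)/OH(0°) eclipsed 2.2; H(120°)/F(120°) eclipsed 1.1; CH3(240°)/I(240°) eclipsed 3.1 → 6.4 kcal/mol.
D (eclipsed): OCH3(0°)/I(0°) eclipsed 3.0; H(120°)/OH(120°) eclipsed 1.4; CH3(240°)/F(240°) eclipsed 2.1 → 6.5 kcal/mol.
E(C) − E(D) = 6.4 − 6.5 = -0.1 kcal/mol.

-0.1 kcal/mol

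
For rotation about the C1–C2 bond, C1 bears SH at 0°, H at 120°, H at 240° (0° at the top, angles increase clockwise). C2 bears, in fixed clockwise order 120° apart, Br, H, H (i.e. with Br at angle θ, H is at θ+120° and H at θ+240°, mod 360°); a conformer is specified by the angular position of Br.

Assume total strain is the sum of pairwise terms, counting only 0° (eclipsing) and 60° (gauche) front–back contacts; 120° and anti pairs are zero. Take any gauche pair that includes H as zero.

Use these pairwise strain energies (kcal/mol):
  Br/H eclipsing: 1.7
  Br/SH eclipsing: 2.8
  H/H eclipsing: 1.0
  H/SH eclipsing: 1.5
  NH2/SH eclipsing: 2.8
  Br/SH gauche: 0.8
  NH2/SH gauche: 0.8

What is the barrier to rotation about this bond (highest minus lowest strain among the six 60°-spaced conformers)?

Br at 0° (eclipsed): SH–Br eclipsed, H–H eclipsed, H–H eclipsed; 2.8 + 1.0 + 1.0 = 4.8 kcal/mol.
Br at 60° (staggered): SH–Br gauche; 0.8 = 0.8 kcal/mol.
Br at 120° (eclipsed): SH–H eclipsed, H–Br eclipsed, H–H eclipsed; 1.5 + 1.7 + 1.0 = 4.2 kcal/mol.
Br at 180° (staggered): no non-H gauche contacts → 0.0 kcal/mol.
Br at 240° (eclipsed): SH–H eclipsed, H–H eclipsed, H–Br eclipsed; 1.5 + 1.0 + 1.7 = 4.2 kcal/mol.
Br at 300° (staggered): SH–Br gauche; 0.8 = 0.8 kcal/mol.
Max at 0° (4.8 kcal/mol), min at 180° (0.0 kcal/mol); barrier = 4.8 kcal/mol.

4.8 kcal/mol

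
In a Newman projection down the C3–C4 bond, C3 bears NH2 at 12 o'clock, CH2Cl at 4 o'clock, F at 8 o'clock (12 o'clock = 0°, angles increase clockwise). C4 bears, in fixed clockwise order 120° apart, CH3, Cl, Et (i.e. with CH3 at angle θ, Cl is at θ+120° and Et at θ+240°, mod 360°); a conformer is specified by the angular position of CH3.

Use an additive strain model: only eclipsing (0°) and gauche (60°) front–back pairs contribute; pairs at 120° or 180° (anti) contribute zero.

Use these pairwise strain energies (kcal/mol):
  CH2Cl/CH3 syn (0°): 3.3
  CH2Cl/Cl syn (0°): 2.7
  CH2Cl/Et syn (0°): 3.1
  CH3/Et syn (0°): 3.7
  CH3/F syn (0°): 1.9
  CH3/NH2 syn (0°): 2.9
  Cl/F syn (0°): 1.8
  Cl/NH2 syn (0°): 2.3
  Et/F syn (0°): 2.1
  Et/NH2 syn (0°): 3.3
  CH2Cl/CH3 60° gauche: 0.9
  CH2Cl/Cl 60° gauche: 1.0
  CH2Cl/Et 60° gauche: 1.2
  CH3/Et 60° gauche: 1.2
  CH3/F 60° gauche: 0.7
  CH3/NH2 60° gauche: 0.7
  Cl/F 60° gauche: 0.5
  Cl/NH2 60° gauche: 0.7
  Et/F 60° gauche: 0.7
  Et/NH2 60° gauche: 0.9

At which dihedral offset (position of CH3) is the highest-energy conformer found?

120°

CH3 at 0° (eclipsed): NH2–CH3 eclipsed, CH2Cl–Cl eclipsed, F–Et eclipsed; 2.9 + 2.7 + 2.1 = 7.7 kcal/mol.
CH3 at 60° (staggered): NH2–CH3 gauche, NH2–Et gauche, CH2Cl–CH3 gauche, CH2Cl–Cl gauche, F–Cl gauche, F–Et gauche; 0.7 + 0.9 + 0.9 + 1.0 + 0.5 + 0.7 = 4.7 kcal/mol.
CH3 at 120° (eclipsed): NH2–Et eclipsed, CH2Cl–CH3 eclipsed, F–Cl eclipsed; 3.3 + 3.3 + 1.8 = 8.4 kcal/mol.
CH3 at 180° (staggered): NH2–Cl gauche, NH2–Et gauche, CH2Cl–CH3 gauche, CH2Cl–Et gauche, F–CH3 gauche, F–Cl gauche; 0.7 + 0.9 + 0.9 + 1.2 + 0.7 + 0.5 = 4.9 kcal/mol.
CH3 at 240° (eclipsed): NH2–Cl eclipsed, CH2Cl–Et eclipsed, F–CH3 eclipsed; 2.3 + 3.1 + 1.9 = 7.3 kcal/mol.
CH3 at 300° (staggered): NH2–CH3 gauche, NH2–Cl gauche, CH2Cl–Cl gauche, CH2Cl–Et gauche, F–CH3 gauche, F–Et gauche; 0.7 + 0.7 + 1.0 + 1.2 + 0.7 + 0.7 = 5.0 kcal/mol.
The maximum (8.4 kcal/mol) occurs with CH3 at 120°.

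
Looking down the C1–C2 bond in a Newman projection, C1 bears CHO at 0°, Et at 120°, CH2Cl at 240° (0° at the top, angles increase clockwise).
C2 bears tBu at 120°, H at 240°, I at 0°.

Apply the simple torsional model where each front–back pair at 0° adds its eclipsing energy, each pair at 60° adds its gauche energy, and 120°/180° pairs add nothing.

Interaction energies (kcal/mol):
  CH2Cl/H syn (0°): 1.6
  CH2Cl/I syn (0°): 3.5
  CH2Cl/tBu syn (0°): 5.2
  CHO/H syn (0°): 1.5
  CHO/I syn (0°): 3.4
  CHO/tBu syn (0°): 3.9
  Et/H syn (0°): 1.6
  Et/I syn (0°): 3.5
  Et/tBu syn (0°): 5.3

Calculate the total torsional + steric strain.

This conformer is eclipsed. CHO at 0° is eclipsed with I at 0° (3.4); Et at 120° is eclipsed with tBu at 120° (5.3); CH2Cl at 240° is eclipsed with H at 240° (1.6). Total 10.3 kcal/mol.

10.3 kcal/mol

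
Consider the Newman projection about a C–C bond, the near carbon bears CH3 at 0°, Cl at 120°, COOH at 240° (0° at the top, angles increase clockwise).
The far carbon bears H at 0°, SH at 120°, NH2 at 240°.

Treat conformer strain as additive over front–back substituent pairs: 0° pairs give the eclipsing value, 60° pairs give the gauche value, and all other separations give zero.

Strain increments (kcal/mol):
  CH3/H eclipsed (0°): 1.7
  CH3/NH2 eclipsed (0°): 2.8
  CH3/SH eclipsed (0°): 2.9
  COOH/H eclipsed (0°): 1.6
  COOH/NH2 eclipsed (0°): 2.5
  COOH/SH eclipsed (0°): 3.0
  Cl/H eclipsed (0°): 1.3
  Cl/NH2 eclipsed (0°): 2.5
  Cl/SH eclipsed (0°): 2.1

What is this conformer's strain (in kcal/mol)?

This conformer (eclipsed): CH3(0°)/H(0°) eclipsed 1.7; Cl(120°)/SH(120°) eclipsed 2.1; COOH(240°)/NH2(240°) eclipsed 2.5 → 6.3 kcal/mol.

6.3 kcal/mol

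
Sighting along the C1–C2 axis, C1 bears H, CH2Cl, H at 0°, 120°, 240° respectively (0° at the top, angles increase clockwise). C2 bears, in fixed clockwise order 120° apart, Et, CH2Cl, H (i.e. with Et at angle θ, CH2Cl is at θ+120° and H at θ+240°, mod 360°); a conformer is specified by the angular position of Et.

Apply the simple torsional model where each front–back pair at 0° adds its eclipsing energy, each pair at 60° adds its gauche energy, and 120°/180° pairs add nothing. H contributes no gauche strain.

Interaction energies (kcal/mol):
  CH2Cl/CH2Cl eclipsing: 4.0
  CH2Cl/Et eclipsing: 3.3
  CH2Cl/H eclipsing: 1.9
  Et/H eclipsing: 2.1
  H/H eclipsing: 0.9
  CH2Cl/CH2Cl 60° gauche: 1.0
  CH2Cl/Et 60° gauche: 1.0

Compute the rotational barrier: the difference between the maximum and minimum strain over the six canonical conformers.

6.0 kcal/mol

Et at 0° (eclipsed): H(0°)/Et(0°) eclipsed 2.1; CH2Cl(120°)/CH2Cl(120°) eclipsed 4.0; H(240°)/H(240°) eclipsed 0.9 → 7.0 kcal/mol.
Et at 60° (staggered): CH2Cl(120°)/Et(60°) gauche 1.0; CH2Cl(120°)/CH2Cl(180°) gauche 1.0 → 2.0 kcal/mol.
Et at 120° (eclipsed): H(0°)/H(0°) eclipsed 0.9; CH2Cl(120°)/Et(120°) eclipsed 3.3; H(240°)/CH2Cl(240°) eclipsed 1.9 → 6.1 kcal/mol.
Et at 180° (staggered): CH2Cl(120°)/Et(180°) gauche 1.0 → 1.0 kcal/mol.
Et at 240° (eclipsed): H(0°)/CH2Cl(0°) eclipsed 1.9; CH2Cl(120°)/H(120°) eclipsed 1.9; H(240°)/Et(240°) eclipsed 2.1 → 5.9 kcal/mol.
Et at 300° (staggered): CH2Cl(120°)/CH2Cl(60°) gauche 1.0 → 1.0 kcal/mol.
Max at 0° (7.0 kcal/mol), min at 180° (1.0 kcal/mol); barrier = 6.0 kcal/mol.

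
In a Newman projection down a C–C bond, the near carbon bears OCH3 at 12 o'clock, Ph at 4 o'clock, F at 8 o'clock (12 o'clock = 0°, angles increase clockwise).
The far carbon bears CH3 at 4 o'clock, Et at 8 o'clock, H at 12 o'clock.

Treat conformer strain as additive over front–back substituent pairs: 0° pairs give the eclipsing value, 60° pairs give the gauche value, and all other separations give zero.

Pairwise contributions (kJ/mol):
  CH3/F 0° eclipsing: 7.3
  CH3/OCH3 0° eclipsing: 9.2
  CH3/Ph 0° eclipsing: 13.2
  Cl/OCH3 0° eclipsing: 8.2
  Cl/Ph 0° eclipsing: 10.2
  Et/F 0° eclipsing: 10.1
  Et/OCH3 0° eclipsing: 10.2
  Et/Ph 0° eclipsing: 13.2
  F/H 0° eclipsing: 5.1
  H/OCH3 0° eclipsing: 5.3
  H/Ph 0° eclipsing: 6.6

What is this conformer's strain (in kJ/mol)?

This conformer (eclipsed): OCH3–H eclipsed, Ph–CH3 eclipsed, F–Et eclipsed; 5.3 + 13.2 + 10.1 = 28.6 kJ/mol.

28.6 kJ/mol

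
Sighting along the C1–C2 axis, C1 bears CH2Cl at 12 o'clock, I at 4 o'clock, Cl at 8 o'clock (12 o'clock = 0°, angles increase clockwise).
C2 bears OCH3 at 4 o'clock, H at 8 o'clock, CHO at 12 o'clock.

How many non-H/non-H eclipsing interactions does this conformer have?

2

Non-H eclipsing pairs: CH2Cl(0°)/CHO(0°); I(120°)/OCH3(120°) — 2 interactions.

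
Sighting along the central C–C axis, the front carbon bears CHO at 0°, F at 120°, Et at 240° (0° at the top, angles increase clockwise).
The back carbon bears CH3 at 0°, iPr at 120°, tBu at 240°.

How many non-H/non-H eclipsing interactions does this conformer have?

3

Non-H eclipsing pairs: CHO(0°)/CH3(0°); F(120°)/iPr(120°); Et(240°)/tBu(240°) — 3 interactions.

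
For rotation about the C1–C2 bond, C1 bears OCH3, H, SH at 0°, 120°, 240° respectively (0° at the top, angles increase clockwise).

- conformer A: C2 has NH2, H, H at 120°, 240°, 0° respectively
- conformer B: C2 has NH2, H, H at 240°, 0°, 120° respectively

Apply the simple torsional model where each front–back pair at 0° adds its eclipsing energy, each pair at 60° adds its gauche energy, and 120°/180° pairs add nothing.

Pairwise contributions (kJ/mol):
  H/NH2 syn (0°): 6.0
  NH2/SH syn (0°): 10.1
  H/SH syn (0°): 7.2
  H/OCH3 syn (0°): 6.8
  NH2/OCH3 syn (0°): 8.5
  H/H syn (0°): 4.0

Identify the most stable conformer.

A

A (eclipsed): OCH3(0°)/H(0°) eclipsed 6.8; H(120°)/NH2(120°) eclipsed 6.0; SH(240°)/H(240°) eclipsed 7.2 → 20.0 kJ/mol.
B (eclipsed): OCH3(0°)/H(0°) eclipsed 6.8; H(120°)/H(120°) eclipsed 4.0; SH(240°)/NH2(240°) eclipsed 10.1 → 20.9 kJ/mol.
A has the lowest total (20.0 kJ/mol).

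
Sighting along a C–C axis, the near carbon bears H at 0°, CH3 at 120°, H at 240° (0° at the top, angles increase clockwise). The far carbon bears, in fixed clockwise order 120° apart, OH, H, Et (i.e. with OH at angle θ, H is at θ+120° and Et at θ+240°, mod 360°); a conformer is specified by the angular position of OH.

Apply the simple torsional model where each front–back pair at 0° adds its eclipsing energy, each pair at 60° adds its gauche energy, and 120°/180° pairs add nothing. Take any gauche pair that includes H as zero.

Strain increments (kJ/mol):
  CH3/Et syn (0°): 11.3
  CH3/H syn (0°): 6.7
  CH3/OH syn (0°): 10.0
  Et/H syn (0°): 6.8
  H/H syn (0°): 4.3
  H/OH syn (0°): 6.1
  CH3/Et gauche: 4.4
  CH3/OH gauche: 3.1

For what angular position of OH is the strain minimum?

60°

OH at 0° (eclipsed): H–OH eclipsed, CH3–H eclipsed, H–Et eclipsed; 6.1 + 6.7 + 6.8 = 19.6 kJ/mol.
OH at 60° (staggered): CH3–OH gauche; 3.1 = 3.1 kJ/mol.
OH at 120° (eclipsed): H–Et eclipsed, CH3–OH eclipsed, H–H eclipsed; 6.8 + 10.0 + 4.3 = 21.1 kJ/mol.
OH at 180° (staggered): CH3–OH gauche, CH3–Et gauche; 3.1 + 4.4 = 7.5 kJ/mol.
OH at 240° (eclipsed): H–H eclipsed, CH3–Et eclipsed, H–OH eclipsed; 4.3 + 11.3 + 6.1 = 21.7 kJ/mol.
OH at 300° (staggered): CH3–Et gauche; 4.4 = 4.4 kJ/mol.
The minimum (3.1 kJ/mol) occurs with OH at 60°.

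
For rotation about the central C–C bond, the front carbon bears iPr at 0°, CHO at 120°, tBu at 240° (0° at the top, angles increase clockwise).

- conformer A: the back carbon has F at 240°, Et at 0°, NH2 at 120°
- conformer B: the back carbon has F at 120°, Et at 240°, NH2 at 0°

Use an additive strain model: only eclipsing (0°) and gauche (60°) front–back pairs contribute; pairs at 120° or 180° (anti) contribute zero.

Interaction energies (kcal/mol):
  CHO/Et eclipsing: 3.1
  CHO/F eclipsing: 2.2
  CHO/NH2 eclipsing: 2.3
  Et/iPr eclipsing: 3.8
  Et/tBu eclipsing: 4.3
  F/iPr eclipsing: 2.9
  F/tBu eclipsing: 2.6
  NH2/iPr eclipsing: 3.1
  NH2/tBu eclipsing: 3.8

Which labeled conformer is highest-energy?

B

A (eclipsed): iPr(0°)/Et(0°) eclipsed 3.8; CHO(120°)/NH2(120°) eclipsed 2.3; tBu(240°)/F(240°) eclipsed 2.6 → 8.7 kcal/mol.
B (eclipsed): iPr(0°)/NH2(0°) eclipsed 3.1; CHO(120°)/F(120°) eclipsed 2.2; tBu(240°)/Et(240°) eclipsed 4.3 → 9.6 kcal/mol.
B has the highest total (9.6 kcal/mol).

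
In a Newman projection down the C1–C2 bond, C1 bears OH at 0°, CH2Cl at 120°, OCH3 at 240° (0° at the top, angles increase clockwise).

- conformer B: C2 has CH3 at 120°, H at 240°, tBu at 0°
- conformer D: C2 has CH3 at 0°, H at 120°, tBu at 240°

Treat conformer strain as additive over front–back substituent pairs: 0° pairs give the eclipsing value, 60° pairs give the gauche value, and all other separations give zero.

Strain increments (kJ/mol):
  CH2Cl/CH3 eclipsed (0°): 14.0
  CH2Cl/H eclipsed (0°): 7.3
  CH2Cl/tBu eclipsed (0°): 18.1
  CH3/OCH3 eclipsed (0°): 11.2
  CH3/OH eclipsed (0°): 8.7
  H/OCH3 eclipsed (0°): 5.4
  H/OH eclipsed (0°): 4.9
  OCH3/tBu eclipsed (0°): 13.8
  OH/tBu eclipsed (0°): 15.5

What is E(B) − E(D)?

B (eclipsed): OH(0°)/tBu(0°) eclipsed 15.5; CH2Cl(120°)/CH3(120°) eclipsed 14.0; OCH3(240°)/H(240°) eclipsed 5.4 → 34.9 kJ/mol.
D (eclipsed): OH(0°)/CH3(0°) eclipsed 8.7; CH2Cl(120°)/H(120°) eclipsed 7.3; OCH3(240°)/tBu(240°) eclipsed 13.8 → 29.8 kJ/mol.
E(B) − E(D) = 34.9 − 29.8 = +5.1 kJ/mol.

+5.1 kJ/mol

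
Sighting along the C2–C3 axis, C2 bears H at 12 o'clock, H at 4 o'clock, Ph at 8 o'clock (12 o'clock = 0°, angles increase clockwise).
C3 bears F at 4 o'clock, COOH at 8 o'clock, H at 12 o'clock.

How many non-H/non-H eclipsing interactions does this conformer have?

1

Non-H eclipsing pairs: Ph(240°)/COOH(240°) — 1 interaction.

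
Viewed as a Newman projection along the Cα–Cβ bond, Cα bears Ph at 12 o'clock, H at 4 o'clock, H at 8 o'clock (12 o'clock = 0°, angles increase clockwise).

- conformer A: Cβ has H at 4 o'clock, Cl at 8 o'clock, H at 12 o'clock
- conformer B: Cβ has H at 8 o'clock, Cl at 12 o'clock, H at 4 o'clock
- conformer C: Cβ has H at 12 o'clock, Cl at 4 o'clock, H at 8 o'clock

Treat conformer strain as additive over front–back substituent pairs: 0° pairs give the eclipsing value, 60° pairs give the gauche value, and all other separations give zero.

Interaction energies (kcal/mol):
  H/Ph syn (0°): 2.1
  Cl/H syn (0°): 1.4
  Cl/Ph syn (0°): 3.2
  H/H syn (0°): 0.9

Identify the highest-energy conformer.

A (eclipsed): Ph(0°)/H(0°) eclipsed 2.1; H(120°)/H(120°) eclipsed 0.9; H(240°)/Cl(240°) eclipsed 1.4 → 4.4 kcal/mol.
B (eclipsed): Ph(0°)/Cl(0°) eclipsed 3.2; H(120°)/H(120°) eclipsed 0.9; H(240°)/H(240°) eclipsed 0.9 → 5.0 kcal/mol.
C (eclipsed): Ph(0°)/H(0°) eclipsed 2.1; H(120°)/Cl(120°) eclipsed 1.4; H(240°)/H(240°) eclipsed 0.9 → 4.4 kcal/mol.
B has the highest total (5.0 kcal/mol).

B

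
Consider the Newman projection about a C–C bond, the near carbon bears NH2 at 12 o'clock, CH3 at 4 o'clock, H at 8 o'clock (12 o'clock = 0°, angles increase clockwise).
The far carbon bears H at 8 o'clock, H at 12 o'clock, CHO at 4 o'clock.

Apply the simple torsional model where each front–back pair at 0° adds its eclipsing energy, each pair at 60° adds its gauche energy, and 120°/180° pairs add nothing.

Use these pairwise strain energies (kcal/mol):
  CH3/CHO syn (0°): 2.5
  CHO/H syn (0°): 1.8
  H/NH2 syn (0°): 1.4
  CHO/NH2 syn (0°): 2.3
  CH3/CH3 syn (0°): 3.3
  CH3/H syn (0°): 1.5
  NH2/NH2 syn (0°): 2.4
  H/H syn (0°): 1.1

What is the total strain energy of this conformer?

This conformer (eclipsed): NH2(0°)/H(0°) eclipsed 1.4; CH3(120°)/CHO(120°) eclipsed 2.5; H(240°)/H(240°) eclipsed 1.1 → 5.0 kcal/mol.

5.0 kcal/mol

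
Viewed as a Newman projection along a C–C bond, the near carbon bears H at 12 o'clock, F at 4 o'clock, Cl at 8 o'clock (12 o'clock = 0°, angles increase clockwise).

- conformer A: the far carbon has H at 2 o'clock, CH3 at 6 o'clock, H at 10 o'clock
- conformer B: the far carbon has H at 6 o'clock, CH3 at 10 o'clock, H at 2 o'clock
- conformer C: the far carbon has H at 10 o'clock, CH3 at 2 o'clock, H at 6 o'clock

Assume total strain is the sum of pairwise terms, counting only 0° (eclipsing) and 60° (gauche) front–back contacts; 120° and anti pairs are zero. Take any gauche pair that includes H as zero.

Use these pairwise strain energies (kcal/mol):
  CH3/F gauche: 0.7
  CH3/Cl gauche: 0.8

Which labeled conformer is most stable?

A (staggered): F(120°)/CH3(180°) gauche 0.7; Cl(240°)/CH3(180°) gauche 0.8 → 1.5 kcal/mol.
B (staggered): Cl(240°)/CH3(300°) gauche 0.8 → 0.8 kcal/mol.
C (staggered): F(120°)/CH3(60°) gauche 0.7 → 0.7 kcal/mol.
C has the lowest total (0.7 kcal/mol).

C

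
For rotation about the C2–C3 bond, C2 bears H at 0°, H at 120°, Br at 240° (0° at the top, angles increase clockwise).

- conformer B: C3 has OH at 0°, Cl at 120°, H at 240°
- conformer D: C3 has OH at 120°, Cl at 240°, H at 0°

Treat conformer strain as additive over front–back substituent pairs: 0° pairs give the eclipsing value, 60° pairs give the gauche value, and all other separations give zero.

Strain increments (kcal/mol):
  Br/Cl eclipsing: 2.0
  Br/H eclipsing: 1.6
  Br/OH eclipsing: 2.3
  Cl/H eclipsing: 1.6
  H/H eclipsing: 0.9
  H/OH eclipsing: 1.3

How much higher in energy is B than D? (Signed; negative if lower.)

B is eclipsed. H at 0° is eclipsed with OH at 0° (1.3); H at 120° is eclipsed with Cl at 120° (1.6); Br at 240° is eclipsed with H at 240° (1.6). Total 4.5 kcal/mol.
D is eclipsed. H at 0° is eclipsed with H at 0° (0.9); H at 120° is eclipsed with OH at 120° (1.3); Br at 240° is eclipsed with Cl at 240° (2.0). Total 4.2 kcal/mol.
E(B) − E(D) = 4.5 − 4.2 = +0.3 kcal/mol.

+0.3 kcal/mol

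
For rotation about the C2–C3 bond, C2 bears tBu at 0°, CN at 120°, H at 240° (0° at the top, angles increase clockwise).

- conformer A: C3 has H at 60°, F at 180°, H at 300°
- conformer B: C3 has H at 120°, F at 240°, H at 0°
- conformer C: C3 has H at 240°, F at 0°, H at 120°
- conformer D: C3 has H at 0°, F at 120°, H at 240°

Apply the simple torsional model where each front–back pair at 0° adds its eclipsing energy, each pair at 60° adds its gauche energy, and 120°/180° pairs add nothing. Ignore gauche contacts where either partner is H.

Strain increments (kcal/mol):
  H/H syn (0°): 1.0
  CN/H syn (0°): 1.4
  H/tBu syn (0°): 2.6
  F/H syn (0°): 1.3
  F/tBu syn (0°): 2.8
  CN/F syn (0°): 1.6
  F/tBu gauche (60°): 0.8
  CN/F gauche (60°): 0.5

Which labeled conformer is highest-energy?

A (staggered): CN(120°)/F(180°) gauche 0.5 → 0.5 kcal/mol.
B (eclipsed): tBu(0°)/H(0°) eclipsed 2.6; CN(120°)/H(120°) eclipsed 1.4; H(240°)/F(240°) eclipsed 1.3 → 5.3 kcal/mol.
C (eclipsed): tBu(0°)/F(0°) eclipsed 2.8; CN(120°)/H(120°) eclipsed 1.4; H(240°)/H(240°) eclipsed 1.0 → 5.2 kcal/mol.
D (eclipsed): tBu(0°)/H(0°) eclipsed 2.6; CN(120°)/F(120°) eclipsed 1.6; H(240°)/H(240°) eclipsed 1.0 → 5.2 kcal/mol.
B has the highest total (5.3 kcal/mol).

B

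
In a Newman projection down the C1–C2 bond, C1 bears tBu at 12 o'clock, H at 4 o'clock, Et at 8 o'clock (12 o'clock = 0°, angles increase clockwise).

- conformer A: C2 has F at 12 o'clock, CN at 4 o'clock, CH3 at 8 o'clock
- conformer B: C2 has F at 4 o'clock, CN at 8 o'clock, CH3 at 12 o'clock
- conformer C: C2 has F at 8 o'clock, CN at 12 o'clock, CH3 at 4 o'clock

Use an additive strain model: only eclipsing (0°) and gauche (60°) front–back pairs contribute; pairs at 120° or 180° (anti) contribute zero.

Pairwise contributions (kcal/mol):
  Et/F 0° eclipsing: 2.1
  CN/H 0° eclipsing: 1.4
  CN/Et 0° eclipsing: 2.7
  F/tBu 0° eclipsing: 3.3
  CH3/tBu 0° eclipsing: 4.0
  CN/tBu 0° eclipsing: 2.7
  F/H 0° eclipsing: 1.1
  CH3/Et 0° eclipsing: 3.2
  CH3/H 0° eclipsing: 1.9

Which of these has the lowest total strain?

C

A is eclipsed. tBu at 0° is eclipsed with F at 0° (3.3); H at 120° is eclipsed with CN at 120° (1.4); Et at 240° is eclipsed with CH3 at 240° (3.2). Total 7.9 kcal/mol.
B is eclipsed. tBu at 0° is eclipsed with CH3 at 0° (4.0); H at 120° is eclipsed with F at 120° (1.1); Et at 240° is eclipsed with CN at 240° (2.7). Total 7.8 kcal/mol.
C is eclipsed. tBu at 0° is eclipsed with CN at 0° (2.7); H at 120° is eclipsed with CH3 at 120° (1.9); Et at 240° is eclipsed with F at 240° (2.1). Total 6.7 kcal/mol.
C has the lowest total (6.7 kcal/mol).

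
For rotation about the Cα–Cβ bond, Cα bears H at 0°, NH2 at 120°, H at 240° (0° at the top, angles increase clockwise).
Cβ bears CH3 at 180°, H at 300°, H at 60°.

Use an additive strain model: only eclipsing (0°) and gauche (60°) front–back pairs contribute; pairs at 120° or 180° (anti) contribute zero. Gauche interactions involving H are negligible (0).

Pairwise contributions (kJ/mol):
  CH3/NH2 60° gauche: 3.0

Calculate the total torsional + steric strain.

3.0 kJ/mol

This conformer is staggered. NH2 at 120° is gauche with CH3 at 180° (3.0). Total 3.0 kJ/mol.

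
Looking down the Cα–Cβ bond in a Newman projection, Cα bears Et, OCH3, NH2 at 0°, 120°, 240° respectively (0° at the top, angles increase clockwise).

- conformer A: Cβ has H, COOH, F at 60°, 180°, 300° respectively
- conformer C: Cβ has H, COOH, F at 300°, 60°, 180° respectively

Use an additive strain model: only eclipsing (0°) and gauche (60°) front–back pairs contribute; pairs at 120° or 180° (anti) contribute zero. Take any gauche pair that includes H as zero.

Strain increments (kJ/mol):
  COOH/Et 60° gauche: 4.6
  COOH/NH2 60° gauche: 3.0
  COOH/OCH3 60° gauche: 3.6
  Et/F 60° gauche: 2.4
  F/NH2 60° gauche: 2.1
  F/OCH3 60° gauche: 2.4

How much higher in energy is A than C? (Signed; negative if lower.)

-1.6 kJ/mol

A (staggered): Et(0°)/F(300°) gauche 2.4; OCH3(120°)/COOH(180°) gauche 3.6; NH2(240°)/COOH(180°) gauche 3.0; NH2(240°)/F(300°) gauche 2.1 → 11.1 kJ/mol.
C (staggered): Et(0°)/COOH(60°) gauche 4.6; OCH3(120°)/COOH(60°) gauche 3.6; OCH3(120°)/F(180°) gauche 2.4; NH2(240°)/F(180°) gauche 2.1 → 12.7 kJ/mol.
E(A) − E(C) = 11.1 − 12.7 = -1.6 kJ/mol.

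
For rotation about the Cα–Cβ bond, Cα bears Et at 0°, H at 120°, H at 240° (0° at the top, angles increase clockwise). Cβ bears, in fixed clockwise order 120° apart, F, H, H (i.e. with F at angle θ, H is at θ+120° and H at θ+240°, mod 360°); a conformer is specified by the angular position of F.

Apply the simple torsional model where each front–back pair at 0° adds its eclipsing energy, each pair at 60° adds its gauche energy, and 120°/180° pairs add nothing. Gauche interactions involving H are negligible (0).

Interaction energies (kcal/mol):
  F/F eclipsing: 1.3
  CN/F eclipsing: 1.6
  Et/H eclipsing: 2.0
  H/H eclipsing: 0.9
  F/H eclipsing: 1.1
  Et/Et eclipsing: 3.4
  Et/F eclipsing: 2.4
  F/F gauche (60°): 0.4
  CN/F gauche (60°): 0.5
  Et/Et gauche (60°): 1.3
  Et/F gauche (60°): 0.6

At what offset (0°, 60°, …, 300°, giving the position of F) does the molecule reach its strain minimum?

F at 0° (eclipsed): Et(0°)/F(0°) eclipsed 2.4; H(120°)/H(120°) eclipsed 0.9; H(240°)/H(240°) eclipsed 0.9 → 4.2 kcal/mol.
F at 60° (staggered): Et(0°)/F(60°) gauche 0.6 → 0.6 kcal/mol.
F at 120° (eclipsed): Et(0°)/H(0°) eclipsed 2.0; H(120°)/F(120°) eclipsed 1.1; H(240°)/H(240°) eclipsed 0.9 → 4.0 kcal/mol.
F at 180° (staggered): no non-H gauche contacts → 0.0 kcal/mol.
F at 240° (eclipsed): Et(0°)/H(0°) eclipsed 2.0; H(120°)/H(120°) eclipsed 0.9; H(240°)/F(240°) eclipsed 1.1 → 4.0 kcal/mol.
F at 300° (staggered): Et(0°)/F(300°) gauche 0.6 → 0.6 kcal/mol.
The minimum (0.0 kcal/mol) occurs with F at 180°.

180°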